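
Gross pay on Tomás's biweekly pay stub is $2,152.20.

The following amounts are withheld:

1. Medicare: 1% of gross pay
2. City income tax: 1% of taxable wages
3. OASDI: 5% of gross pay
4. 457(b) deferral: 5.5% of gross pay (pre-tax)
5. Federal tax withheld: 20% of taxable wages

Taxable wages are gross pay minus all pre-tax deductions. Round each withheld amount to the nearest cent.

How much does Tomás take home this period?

457(b) deferral: $2,152.20 × 0.055 = $118.37
Taxable wages = $2,152.20 − $118.37 = $2,033.83
City income tax: $2,033.83 × 0.01 = $20.34
Federal tax withheld: $2,033.83 × 0.2 = $406.77
OASDI: $2,152.20 × 0.05 = $107.61
Medicare: $2,152.20 × 0.01 = $21.52
Total deductions = $118.37 + $20.34 + $406.77 + $107.61 + $21.52 = $674.61
Net pay = $2,152.20 − $674.61 = $1,477.59

$1,477.59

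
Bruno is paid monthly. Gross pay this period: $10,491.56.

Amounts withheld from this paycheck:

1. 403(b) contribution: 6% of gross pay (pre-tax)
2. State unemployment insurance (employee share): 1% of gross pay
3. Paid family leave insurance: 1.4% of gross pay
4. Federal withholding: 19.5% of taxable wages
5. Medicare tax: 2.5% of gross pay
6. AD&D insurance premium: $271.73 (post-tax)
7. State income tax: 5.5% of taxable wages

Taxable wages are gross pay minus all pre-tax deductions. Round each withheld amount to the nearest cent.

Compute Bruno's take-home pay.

403(b) contribution: $10,491.56 × 0.06 = $629.49
Taxable wages = $10,491.56 − $629.49 = $9,862.07
State income tax: $9,862.07 × 0.055 = $542.41
Federal withholding: $9,862.07 × 0.195 = $1,923.10
Paid family leave insurance: $10,491.56 × 0.014 = $146.88
Medicare tax: $10,491.56 × 0.025 = $262.29
State unemployment insurance (employee share): $10,491.56 × 0.01 = $104.92
AD&D insurance premium: $271.73
Total deductions = $629.49 + $542.41 + $1,923.10 + $146.88 + $262.29 + $104.92 + $271.73 = $3,880.82
Net pay = $10,491.56 − $3,880.82 = $6,610.74

$6,610.74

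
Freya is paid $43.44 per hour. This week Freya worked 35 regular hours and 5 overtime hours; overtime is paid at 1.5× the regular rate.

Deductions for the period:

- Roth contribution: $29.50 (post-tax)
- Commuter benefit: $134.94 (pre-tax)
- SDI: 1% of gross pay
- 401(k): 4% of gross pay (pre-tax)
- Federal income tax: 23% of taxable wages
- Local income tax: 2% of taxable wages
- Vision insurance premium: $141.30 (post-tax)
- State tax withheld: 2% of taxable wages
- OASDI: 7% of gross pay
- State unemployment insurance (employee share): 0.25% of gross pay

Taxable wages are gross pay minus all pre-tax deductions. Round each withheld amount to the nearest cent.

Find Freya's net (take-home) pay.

$872.20

Regular pay: 35 × $43.44 = $1520.40
Overtime pay: 5 × $43.44 × 1.5 = $325.80
Gross pay = $1520.40 + $325.80 = $1846.20
401(k): $1846.20 × 0.04 = $73.85
Commuter benefit: $134.94
Pre-tax total = $73.85 + $134.94 = $208.79
Taxable wages = $1846.20 − $208.79 = $1637.41
Local income tax: $1637.41 × 0.02 = $32.75
Federal income tax: $1637.41 × 0.23 = $376.60
State tax withheld: $1637.41 × 0.02 = $32.75
SDI: $1846.20 × 0.01 = $18.46
OASDI: $1846.20 × 0.07 = $129.23
State unemployment insurance (employee share): $1846.20 × 0.0025 = $4.62
Roth contribution: $29.50
Vision insurance premium: $141.30
Total deductions = $73.85 + $134.94 + $32.75 + $376.60 + $32.75 + $18.46 + $129.23 + $4.62 + $29.50 + $141.30 = $974.00
Net pay = $1846.20 − $974.00 = $872.20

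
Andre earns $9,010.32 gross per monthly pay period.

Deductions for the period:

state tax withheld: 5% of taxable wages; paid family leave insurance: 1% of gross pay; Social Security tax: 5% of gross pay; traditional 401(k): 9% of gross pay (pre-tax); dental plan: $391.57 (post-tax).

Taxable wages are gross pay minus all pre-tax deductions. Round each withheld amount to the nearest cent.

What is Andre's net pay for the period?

$6,857.23

Traditional 401(k): $9,010.32 × 0.09 = $810.93
Taxable wages = $9,010.32 − $810.93 = $8,199.39
State tax withheld: $8,199.39 × 0.05 = $409.97
Paid family leave insurance: $9,010.32 × 0.01 = $90.10
Social Security tax: $9,010.32 × 0.05 = $450.52
Dental plan: $391.57
Total deductions = $810.93 + $409.97 + $90.10 + $450.52 + $391.57 = $2,153.09
Net pay = $9,010.32 − $2,153.09 = $6,857.23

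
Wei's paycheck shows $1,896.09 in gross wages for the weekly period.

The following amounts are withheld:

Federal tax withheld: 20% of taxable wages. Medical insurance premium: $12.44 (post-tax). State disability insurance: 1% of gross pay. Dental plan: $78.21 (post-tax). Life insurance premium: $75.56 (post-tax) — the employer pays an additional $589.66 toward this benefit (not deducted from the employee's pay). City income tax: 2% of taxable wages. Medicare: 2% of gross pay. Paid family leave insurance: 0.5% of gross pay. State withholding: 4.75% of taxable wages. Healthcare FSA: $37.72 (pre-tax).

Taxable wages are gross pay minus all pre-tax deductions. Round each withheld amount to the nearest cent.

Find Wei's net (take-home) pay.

Healthcare FSA: $37.72
Taxable wages = $1,896.09 − $37.72 = $1,858.37
State withholding: $1,858.37 × 0.0475 = $88.27
Federal tax withheld: $1,858.37 × 0.2 = $371.67
City income tax: $1,858.37 × 0.02 = $37.17
Paid family leave insurance: $1,896.09 × 0.005 = $9.48
Medicare: $1,896.09 × 0.02 = $37.92
State disability insurance: $1,896.09 × 0.01 = $18.96
Dental plan: $78.21
Medical insurance premium: $12.44
Life insurance premium: $75.56
(Employer's $589.66 toward life insurance premium is not withheld from the employee.)
Total deductions = $37.72 + $88.27 + $371.67 + $37.17 + $9.48 + $37.92 + $18.96 + $78.21 + $12.44 + $75.56 = $767.40
Net pay = $1,896.09 − $767.40 = $1,128.69

$1,128.69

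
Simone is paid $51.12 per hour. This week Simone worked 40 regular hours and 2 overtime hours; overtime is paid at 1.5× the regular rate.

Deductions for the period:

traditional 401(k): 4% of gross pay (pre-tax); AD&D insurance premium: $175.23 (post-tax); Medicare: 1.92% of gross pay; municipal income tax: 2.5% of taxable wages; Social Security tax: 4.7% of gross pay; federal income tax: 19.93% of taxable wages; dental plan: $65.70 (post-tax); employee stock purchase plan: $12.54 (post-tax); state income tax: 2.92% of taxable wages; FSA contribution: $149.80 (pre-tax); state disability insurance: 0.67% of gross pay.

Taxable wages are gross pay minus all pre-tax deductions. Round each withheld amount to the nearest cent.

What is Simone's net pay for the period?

Regular pay: 40 × $51.12 = $2,044.80
Overtime pay: 2 × $51.12 × 1.5 = $153.36
Gross pay = $2,044.80 + $153.36 = $2,198.16
FSA contribution: $149.80
Traditional 401(k): $2,198.16 × 0.04 = $87.93
Pre-tax total = $149.80 + $87.93 = $237.73
Taxable wages = $2,198.16 − $237.73 = $1,960.43
Municipal income tax: $1,960.43 × 0.025 = $49.01
Federal income tax: $1,960.43 × 0.1993 = $390.71
State income tax: $1,960.43 × 0.0292 = $57.24
Social Security tax: $2,198.16 × 0.047 = $103.31
Medicare: $2,198.16 × 0.0192 = $42.20
State disability insurance: $2,198.16 × 0.0067 = $14.73
Dental plan: $65.70
AD&D insurance premium: $175.23
Employee stock purchase plan: $12.54
Total deductions = $149.80 + $87.93 + $49.01 + $390.71 + $57.24 + $103.31 + $42.20 + $14.73 + $65.70 + $175.23 + $12.54 = $1,148.40
Net pay = $2,198.16 − $1,148.40 = $1,049.76

$1,049.76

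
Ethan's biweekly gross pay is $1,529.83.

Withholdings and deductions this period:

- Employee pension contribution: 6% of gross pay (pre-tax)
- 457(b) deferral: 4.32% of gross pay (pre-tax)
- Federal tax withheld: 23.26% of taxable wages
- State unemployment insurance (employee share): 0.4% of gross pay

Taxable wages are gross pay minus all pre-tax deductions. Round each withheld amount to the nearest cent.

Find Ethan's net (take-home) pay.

$1,046.71

Employee pension contribution: $1,529.83 × 0.06 = $91.79
457(b) deferral: $1,529.83 × 0.0432 = $66.09
Pre-tax total = $91.79 + $66.09 = $157.88
Taxable wages = $1,529.83 − $157.88 = $1,371.95
Federal tax withheld: $1,371.95 × 0.2326 = $319.12
State unemployment insurance (employee share): $1,529.83 × 0.004 = $6.12
Total deductions = $91.79 + $66.09 + $319.12 + $6.12 = $483.12
Net pay = $1,529.83 − $483.12 = $1,046.71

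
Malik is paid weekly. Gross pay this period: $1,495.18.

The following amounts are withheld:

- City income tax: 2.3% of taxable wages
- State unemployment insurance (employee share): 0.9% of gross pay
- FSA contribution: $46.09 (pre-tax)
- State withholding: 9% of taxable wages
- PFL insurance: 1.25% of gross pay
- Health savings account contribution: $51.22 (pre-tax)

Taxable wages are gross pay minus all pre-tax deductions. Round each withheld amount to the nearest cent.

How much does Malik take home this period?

$1,207.76

FSA contribution: $46.09
Health savings account contribution: $51.22
Pre-tax total = $46.09 + $51.22 = $97.31
Taxable wages = $1,495.18 − $97.31 = $1,397.87
State withholding: $1,397.87 × 0.09 = $125.81
City income tax: $1,397.87 × 0.023 = $32.15
State unemployment insurance (employee share): $1,495.18 × 0.009 = $13.46
PFL insurance: $1,495.18 × 0.0125 = $18.69
Total deductions = $46.09 + $51.22 + $125.81 + $32.15 + $13.46 + $18.69 = $287.42
Net pay = $1,495.18 − $287.42 = $1,207.76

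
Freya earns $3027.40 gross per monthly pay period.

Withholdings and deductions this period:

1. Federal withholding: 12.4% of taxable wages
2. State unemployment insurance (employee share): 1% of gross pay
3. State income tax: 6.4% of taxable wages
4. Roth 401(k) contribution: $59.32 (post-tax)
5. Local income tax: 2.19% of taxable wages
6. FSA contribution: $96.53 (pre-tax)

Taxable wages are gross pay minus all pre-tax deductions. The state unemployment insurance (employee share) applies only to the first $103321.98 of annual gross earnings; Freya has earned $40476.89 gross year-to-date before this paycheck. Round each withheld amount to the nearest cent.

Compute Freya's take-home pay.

FSA contribution: $96.53
Taxable wages = $3027.40 − $96.53 = $2930.87
State income tax: $2930.87 × 0.064 = $187.58
Local income tax: $2930.87 × 0.0219 = $64.19
Federal withholding: $2930.87 × 0.124 = $363.43
State unemployment insurance (employee share): cap not yet reached, full $3027.40 is subject → $3027.40 × 0.01 = $30.27
Roth 401(k) contribution: $59.32
Total deductions = $96.53 + $187.58 + $64.19 + $363.43 + $30.27 + $59.32 = $801.32
Net pay = $3027.40 − $801.32 = $2226.08

$2226.08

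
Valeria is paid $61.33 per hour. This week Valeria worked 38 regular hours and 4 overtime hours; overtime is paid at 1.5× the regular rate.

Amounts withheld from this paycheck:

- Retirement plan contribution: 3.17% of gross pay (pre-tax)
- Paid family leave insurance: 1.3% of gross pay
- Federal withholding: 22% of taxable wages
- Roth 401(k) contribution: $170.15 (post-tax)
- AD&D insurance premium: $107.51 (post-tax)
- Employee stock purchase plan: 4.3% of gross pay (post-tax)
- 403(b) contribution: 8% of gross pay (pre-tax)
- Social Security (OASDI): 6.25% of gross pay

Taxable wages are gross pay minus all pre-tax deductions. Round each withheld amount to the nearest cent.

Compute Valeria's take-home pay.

Regular pay: 38 × $61.33 = $2,330.54
Overtime pay: 4 × $61.33 × 1.5 = $367.98
Gross pay = $2,330.54 + $367.98 = $2,698.52
Retirement plan contribution: $2,698.52 × 0.0317 = $85.54
403(b) contribution: $2,698.52 × 0.08 = $215.88
Pre-tax total = $85.54 + $215.88 = $301.42
Taxable wages = $2,698.52 − $301.42 = $2,397.10
Federal withholding: $2,397.10 × 0.22 = $527.36
Social Security (OASDI): $2,698.52 × 0.0625 = $168.66
Paid family leave insurance: $2,698.52 × 0.013 = $35.08
Roth 401(k) contribution: $170.15
AD&D insurance premium: $107.51
Employee stock purchase plan: $2,698.52 × 0.043 = $116.04
Total deductions = $85.54 + $215.88 + $527.36 + $168.66 + $35.08 + $170.15 + $107.51 + $116.04 = $1,426.22
Net pay = $2,698.52 − $1,426.22 = $1,272.30

$1,272.30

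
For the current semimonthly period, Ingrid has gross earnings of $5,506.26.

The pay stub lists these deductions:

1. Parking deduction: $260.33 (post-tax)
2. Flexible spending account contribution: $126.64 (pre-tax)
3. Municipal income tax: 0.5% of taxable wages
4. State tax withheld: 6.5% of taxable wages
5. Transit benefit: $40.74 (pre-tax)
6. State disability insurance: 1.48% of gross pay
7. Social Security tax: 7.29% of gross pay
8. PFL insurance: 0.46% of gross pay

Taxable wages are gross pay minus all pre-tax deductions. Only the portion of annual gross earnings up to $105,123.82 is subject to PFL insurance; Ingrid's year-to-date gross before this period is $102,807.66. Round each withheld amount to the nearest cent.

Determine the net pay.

$4,211.28

Transit benefit: $40.74
Flexible spending account contribution: $126.64
Pre-tax total = $40.74 + $126.64 = $167.38
Taxable wages = $5,506.26 − $167.38 = $5,338.88
State tax withheld: $5,338.88 × 0.065 = $347.03
Municipal income tax: $5,338.88 × 0.005 = $26.69
State disability insurance: $5,506.26 × 0.0148 = $81.49
PFL insurance: only $105,123.82 − $102,807.66 = $2,316.16 of this check is subject → $2,316.16 × 0.0046 = $10.65
Social Security tax: $5,506.26 × 0.0729 = $401.41
Parking deduction: $260.33
Total deductions = $40.74 + $126.64 + $347.03 + $26.69 + $81.49 + $10.65 + $401.41 + $260.33 = $1,294.98
Net pay = $5,506.26 − $1,294.98 = $4,211.28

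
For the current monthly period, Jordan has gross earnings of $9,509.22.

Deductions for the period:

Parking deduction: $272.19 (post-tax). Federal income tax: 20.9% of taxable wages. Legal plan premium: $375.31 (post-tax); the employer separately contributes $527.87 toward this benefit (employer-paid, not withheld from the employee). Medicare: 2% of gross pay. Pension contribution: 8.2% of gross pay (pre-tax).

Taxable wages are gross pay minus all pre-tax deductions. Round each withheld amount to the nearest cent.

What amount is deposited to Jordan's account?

$6,067.32

Pension contribution: $9,509.22 × 0.082 = $779.76
Taxable wages = $9,509.22 − $779.76 = $8,729.46
Federal income tax: $8,729.46 × 0.209 = $1,824.46
Medicare: $9,509.22 × 0.02 = $190.18
Legal plan premium: $375.31
Parking deduction: $272.19
(Employer's $527.87 toward legal plan premium is not withheld from the employee.)
Total deductions = $779.76 + $1,824.46 + $190.18 + $375.31 + $272.19 = $3,441.90
Net pay = $9,509.22 − $3,441.90 = $6,067.32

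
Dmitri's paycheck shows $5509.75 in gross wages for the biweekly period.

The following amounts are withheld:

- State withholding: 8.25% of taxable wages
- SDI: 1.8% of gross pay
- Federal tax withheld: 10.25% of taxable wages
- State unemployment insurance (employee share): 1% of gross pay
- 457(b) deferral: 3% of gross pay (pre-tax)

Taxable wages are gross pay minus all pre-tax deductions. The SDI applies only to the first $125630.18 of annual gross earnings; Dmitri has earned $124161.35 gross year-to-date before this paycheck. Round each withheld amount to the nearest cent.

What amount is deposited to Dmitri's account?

$4274.19

457(b) deferral: $5509.75 × 0.03 = $165.29
Taxable wages = $5509.75 − $165.29 = $5344.46
State withholding: $5344.46 × 0.0825 = $440.92
Federal tax withheld: $5344.46 × 0.1025 = $547.81
State unemployment insurance (employee share): $5509.75 × 0.01 = $55.10
SDI: only $125630.18 − $124161.35 = $1468.83 of this check is subject → $1468.83 × 0.018 = $26.44
Total deductions = $165.29 + $440.92 + $547.81 + $55.10 + $26.44 = $1235.56
Net pay = $5509.75 − $1235.56 = $4274.19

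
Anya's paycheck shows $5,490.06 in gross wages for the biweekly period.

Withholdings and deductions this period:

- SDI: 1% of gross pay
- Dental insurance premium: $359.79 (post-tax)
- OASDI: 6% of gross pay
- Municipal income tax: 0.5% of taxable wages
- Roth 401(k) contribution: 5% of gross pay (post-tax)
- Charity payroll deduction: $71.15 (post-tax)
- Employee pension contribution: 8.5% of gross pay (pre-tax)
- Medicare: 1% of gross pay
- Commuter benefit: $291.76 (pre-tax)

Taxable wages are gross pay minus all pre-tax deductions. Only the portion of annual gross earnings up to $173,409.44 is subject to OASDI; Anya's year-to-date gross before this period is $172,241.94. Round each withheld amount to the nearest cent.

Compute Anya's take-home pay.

$3,822.69

Commuter benefit: $291.76
Employee pension contribution: $5,490.06 × 0.085 = $466.66
Pre-tax total = $291.76 + $466.66 = $758.42
Taxable wages = $5,490.06 − $758.42 = $4,731.64
Municipal income tax: $4,731.64 × 0.005 = $23.66
SDI: $5,490.06 × 0.01 = $54.90
Medicare: $5,490.06 × 0.01 = $54.90
OASDI: only $173,409.44 − $172,241.94 = $1,167.50 of this check is subject → $1,167.50 × 0.06 = $70.05
Charity payroll deduction: $71.15
Roth 401(k) contribution: $5,490.06 × 0.05 = $274.50
Dental insurance premium: $359.79
Total deductions = $291.76 + $466.66 + $23.66 + $54.90 + $54.90 + $70.05 + $71.15 + $274.50 + $359.79 = $1,667.37
Net pay = $5,490.06 − $1,667.37 = $3,822.69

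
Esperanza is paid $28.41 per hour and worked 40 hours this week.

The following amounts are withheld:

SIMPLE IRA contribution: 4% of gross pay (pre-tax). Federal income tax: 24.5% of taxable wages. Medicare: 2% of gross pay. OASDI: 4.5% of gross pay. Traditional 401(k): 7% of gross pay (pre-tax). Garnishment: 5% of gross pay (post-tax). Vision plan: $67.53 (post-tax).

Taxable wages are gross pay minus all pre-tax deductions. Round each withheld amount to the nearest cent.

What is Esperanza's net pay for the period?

$565.38

Gross pay: 40 × $28.41 = $1,136.40
SIMPLE IRA contribution: $1,136.40 × 0.04 = $45.46
Traditional 401(k): $1,136.40 × 0.07 = $79.55
Pre-tax total = $45.46 + $79.55 = $125.01
Taxable wages = $1,136.40 − $125.01 = $1,011.39
Federal income tax: $1,011.39 × 0.245 = $247.79
OASDI: $1,136.40 × 0.045 = $51.14
Medicare: $1,136.40 × 0.02 = $22.73
Vision plan: $67.53
Garnishment: $1,136.40 × 0.05 = $56.82
Total deductions = $45.46 + $79.55 + $247.79 + $51.14 + $22.73 + $67.53 + $56.82 = $571.02
Net pay = $1,136.40 − $571.02 = $565.38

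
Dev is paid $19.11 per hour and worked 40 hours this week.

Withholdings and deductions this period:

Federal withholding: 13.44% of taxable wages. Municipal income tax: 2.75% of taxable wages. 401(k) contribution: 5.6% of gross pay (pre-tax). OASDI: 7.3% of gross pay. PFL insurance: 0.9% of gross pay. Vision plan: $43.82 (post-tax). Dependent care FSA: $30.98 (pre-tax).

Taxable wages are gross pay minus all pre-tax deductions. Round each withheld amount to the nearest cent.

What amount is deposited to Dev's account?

$472.30

Gross pay: 40 × $19.11 = $764.40
Dependent care FSA: $30.98
401(k) contribution: $764.40 × 0.056 = $42.81
Pre-tax total = $30.98 + $42.81 = $73.79
Taxable wages = $764.40 − $73.79 = $690.61
Municipal income tax: $690.61 × 0.0275 = $18.99
Federal withholding: $690.61 × 0.1344 = $92.82
OASDI: $764.40 × 0.073 = $55.80
PFL insurance: $764.40 × 0.009 = $6.88
Vision plan: $43.82
Total deductions = $30.98 + $42.81 + $18.99 + $92.82 + $55.80 + $6.88 + $43.82 = $292.10
Net pay = $764.40 − $292.10 = $472.30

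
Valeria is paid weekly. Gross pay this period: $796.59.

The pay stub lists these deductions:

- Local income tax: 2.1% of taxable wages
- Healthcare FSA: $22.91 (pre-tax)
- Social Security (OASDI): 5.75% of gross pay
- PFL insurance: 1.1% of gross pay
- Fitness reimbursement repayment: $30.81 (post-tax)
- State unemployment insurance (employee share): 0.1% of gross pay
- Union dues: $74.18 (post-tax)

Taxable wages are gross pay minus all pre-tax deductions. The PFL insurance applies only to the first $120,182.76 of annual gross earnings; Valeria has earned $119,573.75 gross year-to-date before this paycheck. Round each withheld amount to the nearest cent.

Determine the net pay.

$599.14

Healthcare FSA: $22.91
Taxable wages = $796.59 − $22.91 = $773.68
Local income tax: $773.68 × 0.021 = $16.25
PFL insurance: only $120,182.76 − $119,573.75 = $609.01 of this check is subject → $609.01 × 0.011 = $6.70
State unemployment insurance (employee share): $796.59 × 0.001 = $0.80
Social Security (OASDI): $796.59 × 0.0575 = $45.80
Union dues: $74.18
Fitness reimbursement repayment: $30.81
Total deductions = $22.91 + $16.25 + $6.70 + $0.80 + $45.80 + $74.18 + $30.81 = $197.45
Net pay = $796.59 − $197.45 = $599.14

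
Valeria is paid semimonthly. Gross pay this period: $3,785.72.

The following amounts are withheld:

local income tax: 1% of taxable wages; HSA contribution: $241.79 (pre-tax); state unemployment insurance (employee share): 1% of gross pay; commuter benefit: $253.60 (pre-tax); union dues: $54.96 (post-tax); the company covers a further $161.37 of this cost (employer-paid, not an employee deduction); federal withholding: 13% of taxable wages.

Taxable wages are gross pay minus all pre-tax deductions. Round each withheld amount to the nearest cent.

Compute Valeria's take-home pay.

Commuter benefit: $253.60
HSA contribution: $241.79
Pre-tax total = $253.60 + $241.79 = $495.39
Taxable wages = $3,785.72 − $495.39 = $3,290.33
Federal withholding: $3,290.33 × 0.13 = $427.74
Local income tax: $3,290.33 × 0.01 = $32.90
State unemployment insurance (employee share): $3,785.72 × 0.01 = $37.86
Union dues: $54.96
(Employer's $161.37 toward union dues is not withheld from the employee.)
Total deductions = $253.60 + $241.79 + $427.74 + $32.90 + $37.86 + $54.96 = $1,048.85
Net pay = $3,785.72 − $1,048.85 = $2,736.87

$2,736.87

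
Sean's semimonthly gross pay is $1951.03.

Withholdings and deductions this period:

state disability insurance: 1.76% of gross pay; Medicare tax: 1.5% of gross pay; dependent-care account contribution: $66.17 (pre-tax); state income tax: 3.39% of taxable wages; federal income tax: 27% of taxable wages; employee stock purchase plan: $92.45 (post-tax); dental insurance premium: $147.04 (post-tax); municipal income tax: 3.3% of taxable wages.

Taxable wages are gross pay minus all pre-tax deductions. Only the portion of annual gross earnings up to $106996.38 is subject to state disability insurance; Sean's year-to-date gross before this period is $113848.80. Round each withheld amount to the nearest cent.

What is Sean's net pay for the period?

Dependent-care account contribution: $66.17
Taxable wages = $1951.03 − $66.17 = $1884.86
State income tax: $1884.86 × 0.0339 = $63.90
Federal income tax: $1884.86 × 0.27 = $508.91
Municipal income tax: $1884.86 × 0.033 = $62.20
State disability insurance: annual cap $106996.38 already reached (YTD $113848.80), so $0.00
Medicare tax: $1951.03 × 0.015 = $29.27
Employee stock purchase plan: $92.45
Dental insurance premium: $147.04
Total deductions = $66.17 + $63.90 + $508.91 + $62.20 + $0.00 + $29.27 + $92.45 + $147.04 = $969.94
Net pay = $1951.03 − $969.94 = $981.09

$981.09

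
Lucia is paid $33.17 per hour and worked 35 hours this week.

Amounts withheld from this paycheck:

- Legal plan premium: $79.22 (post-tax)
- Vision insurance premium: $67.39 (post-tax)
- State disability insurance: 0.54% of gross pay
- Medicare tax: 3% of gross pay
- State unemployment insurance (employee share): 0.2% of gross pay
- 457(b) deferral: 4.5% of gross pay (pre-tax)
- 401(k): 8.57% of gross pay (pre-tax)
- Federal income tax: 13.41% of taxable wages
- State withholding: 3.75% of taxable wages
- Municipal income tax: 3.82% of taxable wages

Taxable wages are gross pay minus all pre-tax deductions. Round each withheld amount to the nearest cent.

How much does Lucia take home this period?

Gross pay: 35 × $33.17 = $1,160.95
401(k): $1,160.95 × 0.0857 = $99.49
457(b) deferral: $1,160.95 × 0.045 = $52.24
Pre-tax total = $99.49 + $52.24 = $151.73
Taxable wages = $1,160.95 − $151.73 = $1,009.22
Municipal income tax: $1,009.22 × 0.0382 = $38.55
Federal income tax: $1,009.22 × 0.1341 = $135.34
State withholding: $1,009.22 × 0.0375 = $37.85
State disability insurance: $1,160.95 × 0.0054 = $6.27
State unemployment insurance (employee share): $1,160.95 × 0.002 = $2.32
Medicare tax: $1,160.95 × 0.03 = $34.83
Vision insurance premium: $67.39
Legal plan premium: $79.22
Total deductions = $99.49 + $52.24 + $38.55 + $135.34 + $37.85 + $6.27 + $2.32 + $34.83 + $67.39 + $79.22 = $553.50
Net pay = $1,160.95 − $553.50 = $607.45

$607.45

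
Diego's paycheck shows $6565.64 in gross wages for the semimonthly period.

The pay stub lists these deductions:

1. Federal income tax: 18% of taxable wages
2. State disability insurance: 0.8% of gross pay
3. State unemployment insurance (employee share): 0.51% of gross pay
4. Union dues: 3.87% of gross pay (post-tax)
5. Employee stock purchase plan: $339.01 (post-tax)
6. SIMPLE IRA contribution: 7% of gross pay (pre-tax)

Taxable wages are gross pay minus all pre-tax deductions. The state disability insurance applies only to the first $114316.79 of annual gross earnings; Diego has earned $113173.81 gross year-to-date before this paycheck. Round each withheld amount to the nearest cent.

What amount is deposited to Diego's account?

SIMPLE IRA contribution: $6565.64 × 0.07 = $459.59
Taxable wages = $6565.64 − $459.59 = $6106.05
Federal income tax: $6106.05 × 0.18 = $1099.09
State disability insurance: only $114316.79 − $113173.81 = $1142.98 of this check is subject → $1142.98 × 0.008 = $9.14
State unemployment insurance (employee share): $6565.64 × 0.0051 = $33.48
Employee stock purchase plan: $339.01
Union dues: $6565.64 × 0.0387 = $254.09
Total deductions = $459.59 + $1099.09 + $9.14 + $33.48 + $339.01 + $254.09 = $2194.40
Net pay = $6565.64 − $2194.40 = $4371.24

$4371.24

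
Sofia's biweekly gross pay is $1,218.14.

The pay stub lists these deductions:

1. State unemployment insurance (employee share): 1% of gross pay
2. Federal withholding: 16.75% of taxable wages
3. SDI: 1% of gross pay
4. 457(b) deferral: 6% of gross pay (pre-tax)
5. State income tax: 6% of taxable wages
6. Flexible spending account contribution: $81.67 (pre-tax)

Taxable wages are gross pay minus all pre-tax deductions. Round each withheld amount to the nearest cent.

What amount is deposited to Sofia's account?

$797.10

Flexible spending account contribution: $81.67
457(b) deferral: $1,218.14 × 0.06 = $73.09
Pre-tax total = $81.67 + $73.09 = $154.76
Taxable wages = $1,218.14 − $154.76 = $1,063.38
State income tax: $1,063.38 × 0.06 = $63.80
Federal withholding: $1,063.38 × 0.1675 = $178.12
SDI: $1,218.14 × 0.01 = $12.18
State unemployment insurance (employee share): $1,218.14 × 0.01 = $12.18
Total deductions = $81.67 + $73.09 + $63.80 + $178.12 + $12.18 + $12.18 = $421.04
Net pay = $1,218.14 − $421.04 = $797.10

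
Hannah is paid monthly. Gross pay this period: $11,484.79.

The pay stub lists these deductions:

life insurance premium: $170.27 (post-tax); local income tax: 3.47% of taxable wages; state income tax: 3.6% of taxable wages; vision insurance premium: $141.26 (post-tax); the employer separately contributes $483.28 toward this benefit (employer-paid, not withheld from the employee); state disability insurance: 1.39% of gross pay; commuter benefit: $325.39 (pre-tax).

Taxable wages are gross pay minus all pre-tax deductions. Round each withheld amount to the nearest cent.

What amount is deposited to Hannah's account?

Commuter benefit: $325.39
Taxable wages = $11,484.79 − $325.39 = $11,159.40
State income tax: $11,159.40 × 0.036 = $401.74
Local income tax: $11,159.40 × 0.0347 = $387.23
State disability insurance: $11,484.79 × 0.0139 = $159.64
Vision insurance premium: $141.26
Life insurance premium: $170.27
(Employer's $483.28 toward vision insurance premium is not withheld from the employee.)
Total deductions = $325.39 + $401.74 + $387.23 + $159.64 + $141.26 + $170.27 = $1,585.53
Net pay = $11,484.79 − $1,585.53 = $9,899.26

$9,899.26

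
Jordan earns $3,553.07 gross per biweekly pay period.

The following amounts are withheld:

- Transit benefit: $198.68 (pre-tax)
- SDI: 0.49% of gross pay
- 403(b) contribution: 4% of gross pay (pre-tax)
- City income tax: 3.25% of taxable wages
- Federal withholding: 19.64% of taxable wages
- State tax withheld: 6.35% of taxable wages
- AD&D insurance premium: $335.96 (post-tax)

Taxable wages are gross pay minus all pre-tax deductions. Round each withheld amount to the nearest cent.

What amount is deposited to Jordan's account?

$1,919.63

403(b) contribution: $3,553.07 × 0.04 = $142.12
Transit benefit: $198.68
Pre-tax total = $142.12 + $198.68 = $340.80
Taxable wages = $3,553.07 − $340.80 = $3,212.27
City income tax: $3,212.27 × 0.0325 = $104.40
Federal withholding: $3,212.27 × 0.1964 = $630.89
State tax withheld: $3,212.27 × 0.0635 = $203.98
SDI: $3,553.07 × 0.0049 = $17.41
AD&D insurance premium: $335.96
Total deductions = $142.12 + $198.68 + $104.40 + $630.89 + $203.98 + $17.41 + $335.96 = $1,633.44
Net pay = $3,553.07 − $1,633.44 = $1,919.63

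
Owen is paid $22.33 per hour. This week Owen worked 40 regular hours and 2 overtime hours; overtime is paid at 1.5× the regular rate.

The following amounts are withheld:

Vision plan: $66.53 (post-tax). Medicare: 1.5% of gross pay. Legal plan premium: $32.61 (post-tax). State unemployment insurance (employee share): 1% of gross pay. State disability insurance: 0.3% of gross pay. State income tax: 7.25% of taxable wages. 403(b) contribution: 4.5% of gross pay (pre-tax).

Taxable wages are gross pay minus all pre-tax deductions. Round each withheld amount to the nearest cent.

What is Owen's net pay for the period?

$724.48

Regular pay: 40 × $22.33 = $893.20
Overtime pay: 2 × $22.33 × 1.5 = $66.99
Gross pay = $893.20 + $66.99 = $960.19
403(b) contribution: $960.19 × 0.045 = $43.21
Taxable wages = $960.19 − $43.21 = $916.98
State income tax: $916.98 × 0.0725 = $66.48
State disability insurance: $960.19 × 0.003 = $2.88
State unemployment insurance (employee share): $960.19 × 0.01 = $9.60
Medicare: $960.19 × 0.015 = $14.40
Legal plan premium: $32.61
Vision plan: $66.53
Total deductions = $43.21 + $66.48 + $2.88 + $9.60 + $14.40 + $32.61 + $66.53 = $235.71
Net pay = $960.19 − $235.71 = $724.48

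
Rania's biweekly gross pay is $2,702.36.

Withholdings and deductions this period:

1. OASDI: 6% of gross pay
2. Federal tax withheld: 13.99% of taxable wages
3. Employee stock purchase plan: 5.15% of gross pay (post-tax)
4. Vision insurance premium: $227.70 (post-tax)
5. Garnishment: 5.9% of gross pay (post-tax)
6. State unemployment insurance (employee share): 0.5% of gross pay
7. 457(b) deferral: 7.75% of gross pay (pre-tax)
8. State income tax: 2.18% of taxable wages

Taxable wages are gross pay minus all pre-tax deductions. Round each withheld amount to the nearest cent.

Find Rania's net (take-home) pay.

$1,387.86

457(b) deferral: $2,702.36 × 0.0775 = $209.43
Taxable wages = $2,702.36 − $209.43 = $2,492.93
Federal tax withheld: $2,492.93 × 0.1399 = $348.76
State income tax: $2,492.93 × 0.0218 = $54.35
OASDI: $2,702.36 × 0.06 = $162.14
State unemployment insurance (employee share): $2,702.36 × 0.005 = $13.51
Garnishment: $2,702.36 × 0.059 = $159.44
Employee stock purchase plan: $2,702.36 × 0.0515 = $139.17
Vision insurance premium: $227.70
Total deductions = $209.43 + $348.76 + $54.35 + $162.14 + $13.51 + $159.44 + $139.17 + $227.70 = $1,314.50
Net pay = $2,702.36 − $1,314.50 = $1,387.86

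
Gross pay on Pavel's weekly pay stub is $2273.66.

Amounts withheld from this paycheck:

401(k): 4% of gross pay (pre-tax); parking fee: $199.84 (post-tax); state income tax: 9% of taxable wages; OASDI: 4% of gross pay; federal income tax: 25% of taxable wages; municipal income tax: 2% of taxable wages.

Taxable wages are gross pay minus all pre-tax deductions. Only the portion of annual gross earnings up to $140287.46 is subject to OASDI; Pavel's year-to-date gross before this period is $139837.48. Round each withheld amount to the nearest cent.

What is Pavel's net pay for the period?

401(k): $2273.66 × 0.04 = $90.95
Taxable wages = $2273.66 − $90.95 = $2182.71
Federal income tax: $2182.71 × 0.25 = $545.68
Municipal income tax: $2182.71 × 0.02 = $43.65
State income tax: $2182.71 × 0.09 = $196.44
OASDI: only $140287.46 − $139837.48 = $449.98 of this check is subject → $449.98 × 0.04 = $18.00
Parking fee: $199.84
Total deductions = $90.95 + $545.68 + $43.65 + $196.44 + $18.00 + $199.84 = $1094.56
Net pay = $2273.66 − $1094.56 = $1179.10

$1179.10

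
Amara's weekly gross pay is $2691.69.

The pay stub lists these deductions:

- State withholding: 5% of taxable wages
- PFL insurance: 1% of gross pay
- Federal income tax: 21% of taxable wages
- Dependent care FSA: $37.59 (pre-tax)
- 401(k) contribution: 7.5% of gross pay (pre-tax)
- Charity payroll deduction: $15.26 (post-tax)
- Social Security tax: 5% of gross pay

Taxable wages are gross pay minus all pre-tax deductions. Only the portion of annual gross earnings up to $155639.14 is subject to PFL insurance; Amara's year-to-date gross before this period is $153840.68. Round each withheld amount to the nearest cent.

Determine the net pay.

$1646.82

Dependent care FSA: $37.59
401(k) contribution: $2691.69 × 0.075 = $201.88
Pre-tax total = $37.59 + $201.88 = $239.47
Taxable wages = $2691.69 − $239.47 = $2452.22
Federal income tax: $2452.22 × 0.21 = $514.97
State withholding: $2452.22 × 0.05 = $122.61
PFL insurance: only $155639.14 − $153840.68 = $1798.46 of this check is subject → $1798.46 × 0.01 = $17.98
Social Security tax: $2691.69 × 0.05 = $134.58
Charity payroll deduction: $15.26
Total deductions = $37.59 + $201.88 + $514.97 + $122.61 + $17.98 + $134.58 + $15.26 = $1044.87
Net pay = $2691.69 − $1044.87 = $1646.82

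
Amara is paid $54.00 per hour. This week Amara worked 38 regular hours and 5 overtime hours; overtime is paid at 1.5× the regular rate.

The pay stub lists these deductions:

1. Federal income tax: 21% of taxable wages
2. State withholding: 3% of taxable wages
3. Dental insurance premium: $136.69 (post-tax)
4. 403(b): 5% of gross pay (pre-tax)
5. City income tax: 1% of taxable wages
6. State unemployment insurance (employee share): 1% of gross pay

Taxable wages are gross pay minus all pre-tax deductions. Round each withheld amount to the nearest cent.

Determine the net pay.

Regular pay: 38 × $54.00 = $2,052.00
Overtime pay: 5 × $54.00 × 1.5 = $405.00
Gross pay = $2,052.00 + $405.00 = $2,457.00
403(b): $2,457.00 × 0.05 = $122.85
Taxable wages = $2,457.00 − $122.85 = $2,334.15
Federal income tax: $2,334.15 × 0.21 = $490.17
City income tax: $2,334.15 × 0.01 = $23.34
State withholding: $2,334.15 × 0.03 = $70.02
State unemployment insurance (employee share): $2,457.00 × 0.01 = $24.57
Dental insurance premium: $136.69
Total deductions = $122.85 + $490.17 + $23.34 + $70.02 + $24.57 + $136.69 = $867.64
Net pay = $2,457.00 − $867.64 = $1,589.36

$1,589.36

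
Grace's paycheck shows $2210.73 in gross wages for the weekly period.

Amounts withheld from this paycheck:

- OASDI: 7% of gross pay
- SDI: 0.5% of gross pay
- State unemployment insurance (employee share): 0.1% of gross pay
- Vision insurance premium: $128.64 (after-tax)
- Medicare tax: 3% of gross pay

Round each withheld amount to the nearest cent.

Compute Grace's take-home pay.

$1847.76

State unemployment insurance (employee share): $2210.73 × 0.001 = $2.21
OASDI: $2210.73 × 0.07 = $154.75
SDI: $2210.73 × 0.005 = $11.05
Medicare tax: $2210.73 × 0.03 = $66.32
Vision insurance premium: $128.64
Total deductions = $2.21 + $154.75 + $11.05 + $66.32 + $128.64 = $362.97
Net pay = $2210.73 − $362.97 = $1847.76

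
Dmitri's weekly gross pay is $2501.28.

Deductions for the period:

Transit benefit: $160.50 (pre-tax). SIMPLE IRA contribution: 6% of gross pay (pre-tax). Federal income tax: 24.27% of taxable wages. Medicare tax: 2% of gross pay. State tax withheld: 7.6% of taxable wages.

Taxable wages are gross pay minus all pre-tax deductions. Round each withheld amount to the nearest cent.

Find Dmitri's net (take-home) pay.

$1442.50

SIMPLE IRA contribution: $2501.28 × 0.06 = $150.08
Transit benefit: $160.50
Pre-tax total = $150.08 + $160.50 = $310.58
Taxable wages = $2501.28 − $310.58 = $2190.70
State tax withheld: $2190.70 × 0.076 = $166.49
Federal income tax: $2190.70 × 0.2427 = $531.68
Medicare tax: $2501.28 × 0.02 = $50.03
Total deductions = $150.08 + $160.50 + $166.49 + $531.68 + $50.03 = $1058.78
Net pay = $2501.28 − $1058.78 = $1442.50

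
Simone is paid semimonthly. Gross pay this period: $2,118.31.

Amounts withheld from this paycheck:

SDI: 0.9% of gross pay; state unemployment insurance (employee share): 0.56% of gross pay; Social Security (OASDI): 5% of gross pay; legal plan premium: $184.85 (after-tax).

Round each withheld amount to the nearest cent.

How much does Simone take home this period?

SDI: $2,118.31 × 0.009 = $19.06
Social Security (OASDI): $2,118.31 × 0.05 = $105.92
State unemployment insurance (employee share): $2,118.31 × 0.0056 = $11.86
Legal plan premium: $184.85
Total deductions = $19.06 + $105.92 + $11.86 + $184.85 = $321.69
Net pay = $2,118.31 − $321.69 = $1,796.62

$1,796.62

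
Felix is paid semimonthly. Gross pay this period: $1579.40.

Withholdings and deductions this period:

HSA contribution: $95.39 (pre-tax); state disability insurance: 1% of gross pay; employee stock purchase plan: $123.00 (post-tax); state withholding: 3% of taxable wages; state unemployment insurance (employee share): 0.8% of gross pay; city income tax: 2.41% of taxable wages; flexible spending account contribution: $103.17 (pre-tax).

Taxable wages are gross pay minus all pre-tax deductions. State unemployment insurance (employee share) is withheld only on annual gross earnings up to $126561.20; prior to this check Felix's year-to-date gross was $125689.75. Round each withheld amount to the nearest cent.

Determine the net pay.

$1160.37

HSA contribution: $95.39
Flexible spending account contribution: $103.17
Pre-tax total = $95.39 + $103.17 = $198.56
Taxable wages = $1579.40 − $198.56 = $1380.84
City income tax: $1380.84 × 0.0241 = $33.28
State withholding: $1380.84 × 0.03 = $41.43
State unemployment insurance (employee share): only $126561.20 − $125689.75 = $871.45 of this check is subject → $871.45 × 0.008 = $6.97
State disability insurance: $1579.40 × 0.01 = $15.79
Employee stock purchase plan: $123.00
Total deductions = $95.39 + $103.17 + $33.28 + $41.43 + $6.97 + $15.79 + $123.00 = $419.03
Net pay = $1579.40 − $419.03 = $1160.37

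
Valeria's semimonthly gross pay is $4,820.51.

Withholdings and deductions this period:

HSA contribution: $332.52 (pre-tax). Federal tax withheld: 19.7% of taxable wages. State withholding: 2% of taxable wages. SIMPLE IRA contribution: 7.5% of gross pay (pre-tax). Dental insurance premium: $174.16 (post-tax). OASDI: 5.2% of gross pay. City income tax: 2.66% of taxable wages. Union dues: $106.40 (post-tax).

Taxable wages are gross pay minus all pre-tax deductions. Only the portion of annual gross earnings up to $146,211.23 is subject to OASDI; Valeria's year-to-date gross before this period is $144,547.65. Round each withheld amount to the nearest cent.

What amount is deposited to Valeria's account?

SIMPLE IRA contribution: $4,820.51 × 0.075 = $361.54
HSA contribution: $332.52
Pre-tax total = $361.54 + $332.52 = $694.06
Taxable wages = $4,820.51 − $694.06 = $4,126.45
State withholding: $4,126.45 × 0.02 = $82.53
Federal tax withheld: $4,126.45 × 0.197 = $812.91
City income tax: $4,126.45 × 0.0266 = $109.76
OASDI: only $146,211.23 − $144,547.65 = $1,663.58 of this check is subject → $1,663.58 × 0.052 = $86.51
Union dues: $106.40
Dental insurance premium: $174.16
Total deductions = $361.54 + $332.52 + $82.53 + $812.91 + $109.76 + $86.51 + $106.40 + $174.16 = $2,066.33
Net pay = $4,820.51 − $2,066.33 = $2,754.18

$2,754.18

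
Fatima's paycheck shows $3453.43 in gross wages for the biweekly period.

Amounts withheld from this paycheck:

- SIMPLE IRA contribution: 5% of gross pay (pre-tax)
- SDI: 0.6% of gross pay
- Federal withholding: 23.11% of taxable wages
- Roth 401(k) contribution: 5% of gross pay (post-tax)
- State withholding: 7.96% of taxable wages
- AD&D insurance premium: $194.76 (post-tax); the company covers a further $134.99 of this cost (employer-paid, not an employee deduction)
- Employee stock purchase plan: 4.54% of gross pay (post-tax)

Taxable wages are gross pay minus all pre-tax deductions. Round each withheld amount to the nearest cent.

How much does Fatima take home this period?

$1716.49

SIMPLE IRA contribution: $3453.43 × 0.05 = $172.67
Taxable wages = $3453.43 − $172.67 = $3280.76
Federal withholding: $3280.76 × 0.2311 = $758.18
State withholding: $3280.76 × 0.0796 = $261.15
SDI: $3453.43 × 0.006 = $20.72
Employee stock purchase plan: $3453.43 × 0.0454 = $156.79
Roth 401(k) contribution: $3453.43 × 0.05 = $172.67
AD&D insurance premium: $194.76
(Employer's $134.99 toward AD&D insurance premium is not withheld from the employee.)
Total deductions = $172.67 + $758.18 + $261.15 + $20.72 + $156.79 + $172.67 + $194.76 = $1736.94
Net pay = $3453.43 − $1736.94 = $1716.49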